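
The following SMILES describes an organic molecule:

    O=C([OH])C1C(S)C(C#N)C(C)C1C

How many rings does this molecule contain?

In SMILES, each pair of matching ring-closure digits denotes one ring-closing bond; the number of such bonds equals the number of independent rings.
Ring-closure bonds here: 1.

1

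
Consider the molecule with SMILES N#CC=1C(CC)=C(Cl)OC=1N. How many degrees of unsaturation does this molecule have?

5

Degree of unsaturation = (number of rings) + (number of π bonds).
Ring closures in the SMILES: 1.
π bonds: 2 double bonds (each 1 DoU), 1 triple bond (each 2 DoU) → 4 DoU from unsaturation.
Total DoU = 1 + 4 = 5.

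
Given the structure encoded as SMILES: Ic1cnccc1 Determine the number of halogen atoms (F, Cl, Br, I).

Halogen atoms appear at heavy-atom position 1 (1×I).
Halogen count: 1.

1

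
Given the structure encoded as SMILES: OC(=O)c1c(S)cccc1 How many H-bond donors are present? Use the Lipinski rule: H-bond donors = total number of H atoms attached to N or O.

1

Donors: find every N or O and count the H atoms it carries.
  atom 1 (O): bond orders sum to 1 → 1 H
  atom 3 (O): bond orders sum to 2 → 0 H
Lipinski HBD = 1.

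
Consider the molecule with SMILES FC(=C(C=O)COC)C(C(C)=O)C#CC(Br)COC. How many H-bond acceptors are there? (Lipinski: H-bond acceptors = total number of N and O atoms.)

4

N atoms: 0; O atoms: 4.
Lipinski HBA = 0 + 4 = 4.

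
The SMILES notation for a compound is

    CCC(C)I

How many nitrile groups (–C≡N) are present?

0

Scan the SMILES for the nitrile motif — none present.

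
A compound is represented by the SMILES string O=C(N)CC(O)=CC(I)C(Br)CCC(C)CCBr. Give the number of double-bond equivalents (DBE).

2

Molecular formula: C12H20Br2INO2.
DoU = (2C + 2 + N − H − X) / 2, where X is the halogen count and O/S are ignored.
    = (2·12 + 2 + 1 − 20 − 3) / 2 = 4 / 2 = 2.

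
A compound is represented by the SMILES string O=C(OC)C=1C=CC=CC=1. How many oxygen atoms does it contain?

Scan the SMILES for O atoms (remember two-letter symbols like Cl and Br are single atoms).
Oxygen count: 2.

2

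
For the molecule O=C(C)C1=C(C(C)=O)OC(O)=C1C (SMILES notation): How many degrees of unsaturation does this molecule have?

5

Molecular formula: C9H10O4.
DoU = (2C + 2 + N − H − X) / 2, where X is the halogen count and O/S are ignored.
    = (2·9 + 2 + 0 − 10 − 0) / 2 = 10 / 2 = 5.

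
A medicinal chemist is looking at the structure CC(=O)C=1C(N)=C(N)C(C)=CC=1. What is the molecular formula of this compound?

Walk through each heavy atom and fill implicit hydrogens from standard valence (C 4, N 3, O 2, S 2, halogen 1):
  atom 1: C, bond orders sum to 1 (valence 4) → 3 H
  atom 2: C, bond orders sum to 4 (valence 4) → 0 H
  atom 3: O, bond orders sum to 2 (valence 2) → 0 H
  atom 4: C, bond orders sum to 4 (valence 4) → 0 H
  atom 5: C, bond orders sum to 4 (valence 4) → 0 H
  atom 6: N, bond orders sum to 1 (valence 3) → 2 H
  atom 7: C, bond orders sum to 4 (valence 4) → 0 H
  atom 8: N, bond orders sum to 1 (valence 3) → 2 H
  atom 9: C, bond orders sum to 4 (valence 4) → 0 H
  atom 10: C, bond orders sum to 1 (valence 4) → 3 H
  atom 11: C, bond orders sum to 3 (valence 4) → 1 H
  atom 12: C, bond orders sum to 3 (valence 4) → 1 H
Totals → C:9, H:12, N:2, O:1.

C9H12N2O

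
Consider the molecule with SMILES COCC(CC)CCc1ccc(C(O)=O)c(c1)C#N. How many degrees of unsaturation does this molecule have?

7

Molecular formula: C15H19NO3.
DoU = (2C + 2 + N − H − X) / 2, where X is the halogen count and O/S are ignored.
    = (2·15 + 2 + 1 − 19 − 0) / 2 = 14 / 2 = 7.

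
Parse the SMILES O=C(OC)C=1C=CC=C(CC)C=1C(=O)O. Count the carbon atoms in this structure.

Count every carbon token in the SMILES (each C, including those in ring-closure positions and inside branches).
Carbon count: 11.

11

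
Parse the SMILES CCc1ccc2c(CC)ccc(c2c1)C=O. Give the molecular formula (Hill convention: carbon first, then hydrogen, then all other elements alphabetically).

Walk through each heavy atom and fill implicit hydrogens from standard valence (C 4, N 3, O 2, S 2, halogen 1); for lowercase aromatic atoms, an aromatic c carries 1 H when it has two neighbours and 0 H with three, and aromatic n carries 0 H:
  atom 1: C, bond orders sum to 1 (valence 4) → 3 H
  atom 2: C, bond orders sum to 2 (valence 4) → 2 H
  atom 3: aromatic c, 3 neighbours → 0 H
  atom 4: aromatic c, 2 neighbours → 1 H
  atom 5: aromatic c, 2 neighbours → 1 H
  atom 6: aromatic c, 3 neighbours → 0 H
  atom 7: aromatic c, 3 neighbours → 0 H
  atom 8: C, bond orders sum to 2 (valence 4) → 2 H
  atom 9: C, bond orders sum to 1 (valence 4) → 3 H
  atom 10: aromatic c, 2 neighbours → 1 H
  atom 11: aromatic c, 2 neighbours → 1 H
  atom 12: aromatic c, 3 neighbours → 0 H
  atom 13: aromatic c, 3 neighbours → 0 H
  atom 14: aromatic c, 2 neighbours → 1 H
  atom 15: C, bond orders sum to 3 (valence 4) → 1 H
  atom 16: O, bond orders sum to 2 (valence 2) → 0 H
Totals → C:15, H:16, O:1.
In Hill order: C15H16O.

C15H16O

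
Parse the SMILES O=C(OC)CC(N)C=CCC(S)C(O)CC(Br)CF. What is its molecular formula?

Walk through each heavy atom and fill implicit hydrogens from standard valence (C 4, N 3, O 2, S 2, halogen 1):
  atom 1: O, bond orders sum to 2 (valence 2) → 0 H
  atom 2: C, bond orders sum to 4 (valence 4) → 0 H
  atom 3: O, bond orders sum to 2 (valence 2) → 0 H
  atom 4: C, bond orders sum to 1 (valence 4) → 3 H
  atom 5: C, bond orders sum to 2 (valence 4) → 2 H
  atom 6: C, bond orders sum to 3 (valence 4) → 1 H
  atom 7: N, bond orders sum to 1 (valence 3) → 2 H
  atom 8: C, bond orders sum to 3 (valence 4) → 1 H
  atom 9: C, bond orders sum to 3 (valence 4) → 1 H
  atom 10: C, bond orders sum to 2 (valence 4) → 2 H
  atom 11: C, bond orders sum to 3 (valence 4) → 1 H
  atom 12: S, bond orders sum to 1 (valence 2) → 1 H
  atom 13: C, bond orders sum to 3 (valence 4) → 1 H
  atom 14: O, bond orders sum to 1 (valence 2) → 1 H
  atom 15: C, bond orders sum to 2 (valence 4) → 2 H
  atom 16: C, bond orders sum to 3 (valence 4) → 1 H
  atom 17: Br (halogen, monovalent) → 0 H
  atom 18: C, bond orders sum to 2 (valence 4) → 2 H
  atom 19: F (halogen, monovalent) → 0 H
Totals → C:12, H:21, Br:1, F:1, N:1, O:3, S:1.
In Hill order: C12H21BrFNO3S.

C12H21BrFNO3S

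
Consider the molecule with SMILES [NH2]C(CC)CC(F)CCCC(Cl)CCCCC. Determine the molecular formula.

C14H29ClFN

Walk through each heavy atom and fill implicit hydrogens from standard valence (C 4, N 3, O 2, S 2, halogen 1):
  atom 1: N with explicit H count 2
  atom 2: C, bond orders sum to 3 (valence 4) → 1 H
  atom 3: C, bond orders sum to 2 (valence 4) → 2 H
  atom 4: C, bond orders sum to 1 (valence 4) → 3 H
  atom 5: C, bond orders sum to 2 (valence 4) → 2 H
  atom 6: C, bond orders sum to 3 (valence 4) → 1 H
  atom 7: F (halogen, monovalent) → 0 H
  atom 8: C, bond orders sum to 2 (valence 4) → 2 H
  atom 9: C, bond orders sum to 2 (valence 4) → 2 H
  atom 10: C, bond orders sum to 2 (valence 4) → 2 H
  atom 11: C, bond orders sum to 3 (valence 4) → 1 H
  atom 12: Cl (halogen, monovalent) → 0 H
  atom 13: C, bond orders sum to 2 (valence 4) → 2 H
  atom 14: C, bond orders sum to 2 (valence 4) → 2 H
  atom 15: C, bond orders sum to 2 (valence 4) → 2 H
  atom 16: C, bond orders sum to 2 (valence 4) → 2 H
  atom 17: C, bond orders sum to 1 (valence 4) → 3 H
Totals → C:14, H:29, Cl:1, F:1, N:1.
In Hill order: C14H29ClFN.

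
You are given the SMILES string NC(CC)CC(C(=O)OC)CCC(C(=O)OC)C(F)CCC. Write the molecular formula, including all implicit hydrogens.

C16H30FNO4

Walk through each heavy atom and fill implicit hydrogens from standard valence (C 4, N 3, O 2, S 2, halogen 1):
  atom 1: N, bond orders sum to 1 (valence 3) → 2 H
  atom 2: C, bond orders sum to 3 (valence 4) → 1 H
  atom 3: C, bond orders sum to 2 (valence 4) → 2 H
  atom 4: C, bond orders sum to 1 (valence 4) → 3 H
  atom 5: C, bond orders sum to 2 (valence 4) → 2 H
  atom 6: C, bond orders sum to 3 (valence 4) → 1 H
  atom 7: C, bond orders sum to 4 (valence 4) → 0 H
  atom 8: O, bond orders sum to 2 (valence 2) → 0 H
  atom 9: O, bond orders sum to 2 (valence 2) → 0 H
  atom 10: C, bond orders sum to 1 (valence 4) → 3 H
  atom 11: C, bond orders sum to 2 (valence 4) → 2 H
  atom 12: C, bond orders sum to 2 (valence 4) → 2 H
  atom 13: C, bond orders sum to 3 (valence 4) → 1 H
  atom 14: C, bond orders sum to 4 (valence 4) → 0 H
  atom 15: O, bond orders sum to 2 (valence 2) → 0 H
  atom 16: O, bond orders sum to 2 (valence 2) → 0 H
  atom 17: C, bond orders sum to 1 (valence 4) → 3 H
  atom 18: C, bond orders sum to 3 (valence 4) → 1 H
  atom 19: F (halogen, monovalent) → 0 H
  atom 20: C, bond orders sum to 2 (valence 4) → 2 H
  atom 21: C, bond orders sum to 2 (valence 4) → 2 H
  atom 22: C, bond orders sum to 1 (valence 4) → 3 H
Totals → C:16, H:30, F:1, N:1, O:4.
In Hill order: C16H30FNO4.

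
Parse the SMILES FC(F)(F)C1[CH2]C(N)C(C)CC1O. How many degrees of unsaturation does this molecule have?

1

Degree of unsaturation = (number of rings) + (number of π bonds).
Ring closures in the SMILES: 1.
π bonds: none → 0 DoU from unsaturation.
Total DoU = 1 + 0 = 1.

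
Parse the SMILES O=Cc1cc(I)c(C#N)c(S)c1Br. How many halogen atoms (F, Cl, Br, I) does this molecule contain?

2

Halogen atoms appear at heavy-atom positions 6, 13 (1×Br, 1×I).
Other groups present: 1 aldehyde, 1 nitrile, 1 thiol.
Halogen count: 2.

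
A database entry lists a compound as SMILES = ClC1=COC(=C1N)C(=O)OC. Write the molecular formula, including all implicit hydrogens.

C6H6ClNO3

Walk through each heavy atom and fill implicit hydrogens from standard valence (C 4, N 3, O 2, S 2, halogen 1):
  atom 1: Cl (halogen, monovalent) → 0 H
  atom 2: C, bond orders sum to 4 (valence 4) → 0 H
  atom 3: C, bond orders sum to 3 (valence 4) → 1 H
  atom 4: O, bond orders sum to 2 (valence 2) → 0 H
  atom 5: C, bond orders sum to 4 (valence 4) → 0 H
  atom 6: C, bond orders sum to 4 (valence 4) → 0 H
  atom 7: N, bond orders sum to 1 (valence 3) → 2 H
  atom 8: C, bond orders sum to 4 (valence 4) → 0 H
  atom 9: O, bond orders sum to 2 (valence 2) → 0 H
  atom 10: O, bond orders sum to 2 (valence 2) → 0 H
  atom 11: C, bond orders sum to 1 (valence 4) → 3 H
Totals → C:6, H:6, Cl:1, N:1, O:3.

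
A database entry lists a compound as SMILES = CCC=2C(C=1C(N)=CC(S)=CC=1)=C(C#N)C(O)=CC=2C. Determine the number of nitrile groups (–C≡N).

The nitrile motif appears at heavy-atom position 14 in the SMILES.
Other groups present: 1 hydroxyl, 1 primary amine, 1 thiol.
Nitrile count: 1.

1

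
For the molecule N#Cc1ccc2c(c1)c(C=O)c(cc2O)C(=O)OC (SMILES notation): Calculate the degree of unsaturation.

11

Molecular formula: C14H9NO4.
DoU = (2C + 2 + N − H − X) / 2, where X is the halogen count and O/S are ignored.
    = (2·14 + 2 + 1 − 9 − 0) / 2 = 22 / 2 = 11.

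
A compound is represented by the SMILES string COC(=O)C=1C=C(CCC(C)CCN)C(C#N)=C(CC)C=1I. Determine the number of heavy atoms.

22

Every atom symbol written in the SMILES (organic subset) is one heavy atom; implicit H are not written.
Heavy atoms by element → C:17, I:1, N:2, O:2.
Total: 22.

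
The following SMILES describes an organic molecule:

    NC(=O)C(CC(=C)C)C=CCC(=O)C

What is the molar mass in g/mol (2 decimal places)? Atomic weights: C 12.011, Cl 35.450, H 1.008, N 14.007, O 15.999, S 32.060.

195.26 g/mol

First, the molecular formula is C11H17NO2 (counting implicit H from valence).
  C: 11 × 12.011 = 132.121
  H: 17 × 1.008 = 17.136
  N: 1 × 14.007 = 14.007
  O: 2 × 15.999 = 31.998
Sum: 11×12.011 + 17×1.008 + 1×14.007 + 2×15.999 = 195.262 → 195.26 g/mol.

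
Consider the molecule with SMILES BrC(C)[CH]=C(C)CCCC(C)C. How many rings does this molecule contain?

0

In SMILES, each pair of matching ring-closure digits denotes one ring-closing bond; the number of such bonds equals the number of independent rings.
Ring-closure bonds here: 0.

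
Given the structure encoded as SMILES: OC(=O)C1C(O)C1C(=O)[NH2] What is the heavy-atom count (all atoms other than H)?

10

Every atom symbol written in the SMILES (organic subset) is one heavy atom; implicit H are not written.
Heavy atoms by element → C:5, N:1, O:4.
Total: 10.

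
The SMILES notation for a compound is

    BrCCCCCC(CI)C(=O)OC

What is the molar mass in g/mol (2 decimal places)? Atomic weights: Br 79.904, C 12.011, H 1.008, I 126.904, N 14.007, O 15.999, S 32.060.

First, the molecular formula is C9H16BrIO2 (counting implicit H from valence).
  Br: 1 × 79.904 = 79.904
  C: 9 × 12.011 = 108.099
  H: 16 × 1.008 = 16.128
  I: 1 × 126.904 = 126.904
  O: 2 × 15.999 = 31.998
Sum: 1×79.904 + 9×12.011 + 16×1.008 + 1×126.904 + 2×15.999 = 363.033 → 363.03 g/mol.

363.03 g/mol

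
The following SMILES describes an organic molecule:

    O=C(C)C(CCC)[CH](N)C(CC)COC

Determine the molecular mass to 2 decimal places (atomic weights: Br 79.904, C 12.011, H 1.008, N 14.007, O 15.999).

First, the molecular formula is C12H25NO2 (counting implicit H from valence).
  C: 12 × 12.011 = 144.132
  H: 25 × 1.008 = 25.200
  N: 1 × 14.007 = 14.007
  O: 2 × 15.999 = 31.998
Sum: 12×12.011 + 25×1.008 + 1×14.007 + 2×15.999 = 215.337 → 215.34 g/mol.

215.34 g/mol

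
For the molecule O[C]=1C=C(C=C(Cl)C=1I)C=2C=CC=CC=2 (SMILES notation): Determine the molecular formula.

Walk through each heavy atom and fill implicit hydrogens from standard valence (C 4, N 3, O 2, S 2, halogen 1):
  atom 1: O, bond orders sum to 1 (valence 2) → 1 H
  atom 2: C with explicit H count 0
  atom 3: C, bond orders sum to 3 (valence 4) → 1 H
  atom 4: C, bond orders sum to 4 (valence 4) → 0 H
  atom 5: C, bond orders sum to 3 (valence 4) → 1 H
  atom 6: C, bond orders sum to 4 (valence 4) → 0 H
  atom 7: Cl (halogen, monovalent) → 0 H
  atom 8: C, bond orders sum to 4 (valence 4) → 0 H
  atom 9: I (halogen, monovalent) → 0 H
  atom 10: C, bond orders sum to 4 (valence 4) → 0 H
  atom 11: C, bond orders sum to 3 (valence 4) → 1 H
  atom 12: C, bond orders sum to 3 (valence 4) → 1 H
  atom 13: C, bond orders sum to 3 (valence 4) → 1 H
  atom 14: C, bond orders sum to 3 (valence 4) → 1 H
  atom 15: C, bond orders sum to 3 (valence 4) → 1 H
Totals → C:12, H:8, Cl:1, I:1, O:1.

C12H8ClIO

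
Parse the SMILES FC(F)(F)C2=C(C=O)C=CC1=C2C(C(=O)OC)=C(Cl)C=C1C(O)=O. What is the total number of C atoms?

15

Count every carbon token in the SMILES (each C, including those in ring-closure positions and inside branches).
Carbon count: 15.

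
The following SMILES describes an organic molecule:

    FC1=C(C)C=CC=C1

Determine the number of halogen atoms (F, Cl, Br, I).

Halogen atoms appear at heavy-atom position 1 (1×F).
Halogen count: 1.

1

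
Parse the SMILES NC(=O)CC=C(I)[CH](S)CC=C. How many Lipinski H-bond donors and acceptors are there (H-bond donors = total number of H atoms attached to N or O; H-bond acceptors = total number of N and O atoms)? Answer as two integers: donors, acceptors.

2, 2

Donors: find every N or O and count the H atoms it carries.
  atom 1 (N): bond orders sum to 1 → 2 H
  atom 3 (O): bond orders sum to 2 → 0 H
Lipinski HBD = 2.
Acceptors: N atoms = 1, O atoms = 1 → HBA = 2.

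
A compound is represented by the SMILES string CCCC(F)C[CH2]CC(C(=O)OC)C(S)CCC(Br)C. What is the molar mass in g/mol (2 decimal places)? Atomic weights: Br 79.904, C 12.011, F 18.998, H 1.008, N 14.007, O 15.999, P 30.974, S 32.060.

371.35 g/mol

First, the molecular formula is C15H28BrFO2S (counting implicit H from valence).
  Br: 1 × 79.904 = 79.904
  C: 15 × 12.011 = 180.165
  F: 1 × 18.998 = 18.998
  H: 28 × 1.008 = 28.224
  O: 2 × 15.999 = 31.998
  S: 1 × 32.060 = 32.060
Sum: 1×79.904 + 15×12.011 + 1×18.998 + 28×1.008 + 2×15.999 + 1×32.060 = 371.349 → 371.35 g/mol.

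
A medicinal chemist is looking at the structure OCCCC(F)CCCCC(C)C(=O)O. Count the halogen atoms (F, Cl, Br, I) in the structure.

1

Halogen atoms appear at heavy-atom position 6 (1×F).
Other groups present: 1 carboxylic acid, 1 hydroxyl.
Halogen count: 1.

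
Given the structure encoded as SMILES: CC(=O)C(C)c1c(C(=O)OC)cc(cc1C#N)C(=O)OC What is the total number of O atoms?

Scan the SMILES for O atoms (remember two-letter symbols like Cl and Br are single atoms).
Oxygen count: 5.

5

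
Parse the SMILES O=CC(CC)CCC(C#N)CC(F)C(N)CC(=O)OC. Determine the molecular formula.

C14H23FN2O3

Walk through each heavy atom and fill implicit hydrogens from standard valence (C 4, N 3, O 2, S 2, halogen 1):
  atom 1: O, bond orders sum to 2 (valence 2) → 0 H
  atom 2: C, bond orders sum to 3 (valence 4) → 1 H
  atom 3: C, bond orders sum to 3 (valence 4) → 1 H
  atom 4: C, bond orders sum to 2 (valence 4) → 2 H
  atom 5: C, bond orders sum to 1 (valence 4) → 3 H
  atom 6: C, bond orders sum to 2 (valence 4) → 2 H
  atom 7: C, bond orders sum to 2 (valence 4) → 2 H
  atom 8: C, bond orders sum to 3 (valence 4) → 1 H
  atom 9: C, bond orders sum to 4 (valence 4) → 0 H
  atom 10: N, bond orders sum to 3 (valence 3) → 0 H
  atom 11: C, bond orders sum to 2 (valence 4) → 2 H
  atom 12: C, bond orders sum to 3 (valence 4) → 1 H
  atom 13: F (halogen, monovalent) → 0 H
  atom 14: C, bond orders sum to 3 (valence 4) → 1 H
  atom 15: N, bond orders sum to 1 (valence 3) → 2 H
  atom 16: C, bond orders sum to 2 (valence 4) → 2 H
  atom 17: C, bond orders sum to 4 (valence 4) → 0 H
  atom 18: O, bond orders sum to 2 (valence 2) → 0 H
  atom 19: O, bond orders sum to 2 (valence 2) → 0 H
  atom 20: C, bond orders sum to 1 (valence 4) → 3 H
Totals → C:14, H:23, F:1, N:2, O:3.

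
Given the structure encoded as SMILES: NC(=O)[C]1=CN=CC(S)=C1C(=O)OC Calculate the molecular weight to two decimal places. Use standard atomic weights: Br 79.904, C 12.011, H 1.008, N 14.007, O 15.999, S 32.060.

212.22 g/mol

First, the molecular formula is C8H8N2O3S (counting implicit H from valence).
  C: 8 × 12.011 = 96.088
  H: 8 × 1.008 = 8.064
  N: 2 × 14.007 = 28.014
  O: 3 × 15.999 = 47.997
  S: 1 × 32.060 = 32.060
Sum: 8×12.011 + 8×1.008 + 2×14.007 + 3×15.999 + 1×32.060 = 212.223 → 212.22 g/mol.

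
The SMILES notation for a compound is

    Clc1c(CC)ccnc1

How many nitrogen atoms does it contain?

1

Scan the SMILES for N atoms (remember two-letter symbols like Cl and Br are single atoms).
Nitrogen count: 1.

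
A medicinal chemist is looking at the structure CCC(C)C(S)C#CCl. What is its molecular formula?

Walk through each heavy atom and fill implicit hydrogens from standard valence (C 4, N 3, O 2, S 2, halogen 1):
  atom 1: C, bond orders sum to 1 (valence 4) → 3 H
  atom 2: C, bond orders sum to 2 (valence 4) → 2 H
  atom 3: C, bond orders sum to 3 (valence 4) → 1 H
  atom 4: C, bond orders sum to 1 (valence 4) → 3 H
  atom 5: C, bond orders sum to 3 (valence 4) → 1 H
  atom 6: S, bond orders sum to 1 (valence 2) → 1 H
  atom 7: C, bond orders sum to 4 (valence 4) → 0 H
  atom 8: C, bond orders sum to 4 (valence 4) → 0 H
  atom 9: Cl (halogen, monovalent) → 0 H
Totals → C:7, H:11, Cl:1, S:1.

C7H11ClS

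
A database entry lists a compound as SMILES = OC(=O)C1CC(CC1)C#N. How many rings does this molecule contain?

1

In SMILES, each pair of matching ring-closure digits denotes one ring-closing bond; the number of such bonds equals the number of independent rings.
Ring-closure bonds here: 1.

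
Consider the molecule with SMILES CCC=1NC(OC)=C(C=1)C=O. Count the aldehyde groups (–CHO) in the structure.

The aldehyde motif appears at heavy-atom position 10 in the SMILES.
Other groups present: 1 ether.
Aldehyde count: 1.

1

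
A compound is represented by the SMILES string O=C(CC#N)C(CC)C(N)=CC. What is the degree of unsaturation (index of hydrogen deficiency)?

Degree of unsaturation = (number of rings) + (number of π bonds).
Ring closures in the SMILES: 0.
π bonds: 2 double bonds (each 1 DoU), 1 triple bond (each 2 DoU) → 4 DoU from unsaturation.
Total DoU = 0 + 4 = 4.

4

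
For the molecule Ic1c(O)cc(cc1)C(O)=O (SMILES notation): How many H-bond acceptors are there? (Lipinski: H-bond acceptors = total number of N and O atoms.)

N atoms: 0; O atoms: 3.
Lipinski HBA = 0 + 3 = 3.

3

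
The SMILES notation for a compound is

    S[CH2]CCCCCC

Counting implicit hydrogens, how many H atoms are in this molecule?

Walk through each heavy atom and fill implicit hydrogens from standard valence (C 4, N 3, O 2, S 2, halogen 1):
  atom 1: S, bond orders sum to 1 (valence 2) → 1 H
  atom 2: C with explicit H count 2
  atom 3: C, bond orders sum to 2 (valence 4) → 2 H
  atom 4: C, bond orders sum to 2 (valence 4) → 2 H
  atom 5: C, bond orders sum to 2 (valence 4) → 2 H
  atom 6: C, bond orders sum to 2 (valence 4) → 2 H
  atom 7: C, bond orders sum to 2 (valence 4) → 2 H
  atom 8: C, bond orders sum to 1 (valence 4) → 3 H
Total hydrogens: 16.

16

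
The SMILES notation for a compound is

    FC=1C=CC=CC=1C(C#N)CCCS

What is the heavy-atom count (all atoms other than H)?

Every atom symbol written in the SMILES (organic subset) is one heavy atom; implicit H are not written.
Heavy atoms by element → C:11, F:1, N:1, S:1.
Total: 14.

14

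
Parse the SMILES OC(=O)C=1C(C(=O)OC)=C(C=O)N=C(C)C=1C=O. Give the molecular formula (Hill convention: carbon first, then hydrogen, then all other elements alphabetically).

Walk through each heavy atom and fill implicit hydrogens from standard valence (C 4, N 3, O 2, S 2, halogen 1):
  atom 1: O, bond orders sum to 1 (valence 2) → 1 H
  atom 2: C, bond orders sum to 4 (valence 4) → 0 H
  atom 3: O, bond orders sum to 2 (valence 2) → 0 H
  atom 4: C, bond orders sum to 4 (valence 4) → 0 H
  atom 5: C, bond orders sum to 4 (valence 4) → 0 H
  atom 6: C, bond orders sum to 4 (valence 4) → 0 H
  atom 7: O, bond orders sum to 2 (valence 2) → 0 H
  atom 8: O, bond orders sum to 2 (valence 2) → 0 H
  atom 9: C, bond orders sum to 1 (valence 4) → 3 H
  atom 10: C, bond orders sum to 4 (valence 4) → 0 H
  atom 11: C, bond orders sum to 3 (valence 4) → 1 H
  atom 12: O, bond orders sum to 2 (valence 2) → 0 H
  atom 13: N, bond orders sum to 3 (valence 3) → 0 H
  atom 14: C, bond orders sum to 4 (valence 4) → 0 H
  atom 15: C, bond orders sum to 1 (valence 4) → 3 H
  atom 16: C, bond orders sum to 4 (valence 4) → 0 H
  atom 17: C, bond orders sum to 3 (valence 4) → 1 H
  atom 18: O, bond orders sum to 2 (valence 2) → 0 H
Totals → C:11, H:9, N:1, O:6.

C11H9NO6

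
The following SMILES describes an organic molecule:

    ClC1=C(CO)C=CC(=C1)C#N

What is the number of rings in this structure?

In SMILES, each pair of matching ring-closure digits denotes one ring-closing bond; the number of such bonds equals the number of independent rings.
Ring-closure bonds here: 1.

1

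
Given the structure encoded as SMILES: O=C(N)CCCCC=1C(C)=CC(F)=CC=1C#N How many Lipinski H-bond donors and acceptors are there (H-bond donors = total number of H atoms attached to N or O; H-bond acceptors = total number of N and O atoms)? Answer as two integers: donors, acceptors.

2, 3

Donors: find every N or O and count the H atoms it carries.
  atom 1 (O): bond orders sum to 2 → 0 H
  atom 3 (N): bond orders sum to 1 → 2 H
  atom 17 (N): bond orders sum to 3 → 0 H
Lipinski HBD = 2.
Acceptors: N atoms = 2, O atoms = 1 → HBA = 3.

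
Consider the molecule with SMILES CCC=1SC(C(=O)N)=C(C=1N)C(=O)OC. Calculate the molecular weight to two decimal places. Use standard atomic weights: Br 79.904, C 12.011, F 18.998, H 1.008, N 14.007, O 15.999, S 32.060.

First, the molecular formula is C9H12N2O3S (counting implicit H from valence).
  C: 9 × 12.011 = 108.099
  H: 12 × 1.008 = 12.096
  N: 2 × 14.007 = 28.014
  O: 3 × 15.999 = 47.997
  S: 1 × 32.060 = 32.060
Sum: 9×12.011 + 12×1.008 + 2×14.007 + 3×15.999 + 1×32.060 = 228.266 → 228.27 g/mol.

228.27 g/mol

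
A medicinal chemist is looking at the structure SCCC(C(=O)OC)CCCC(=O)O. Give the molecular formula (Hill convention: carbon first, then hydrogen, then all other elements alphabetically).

C9H16O4S

Walk through each heavy atom and fill implicit hydrogens from standard valence (C 4, N 3, O 2, S 2, halogen 1):
  atom 1: S, bond orders sum to 1 (valence 2) → 1 H
  atom 2: C, bond orders sum to 2 (valence 4) → 2 H
  atom 3: C, bond orders sum to 2 (valence 4) → 2 H
  atom 4: C, bond orders sum to 3 (valence 4) → 1 H
  atom 5: C, bond orders sum to 4 (valence 4) → 0 H
  atom 6: O, bond orders sum to 2 (valence 2) → 0 H
  atom 7: O, bond orders sum to 2 (valence 2) → 0 H
  atom 8: C, bond orders sum to 1 (valence 4) → 3 H
  atom 9: C, bond orders sum to 2 (valence 4) → 2 H
  atom 10: C, bond orders sum to 2 (valence 4) → 2 H
  atom 11: C, bond orders sum to 2 (valence 4) → 2 H
  atom 12: C, bond orders sum to 4 (valence 4) → 0 H
  atom 13: O, bond orders sum to 2 (valence 2) → 0 H
  atom 14: O, bond orders sum to 1 (valence 2) → 1 H
Totals → C:9, H:16, O:4, S:1.
In Hill order: C9H16O4S.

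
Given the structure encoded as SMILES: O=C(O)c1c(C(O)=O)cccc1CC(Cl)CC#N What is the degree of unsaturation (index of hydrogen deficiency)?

Molecular formula: C12H10ClNO4.
DoU = (2C + 2 + N − H − X) / 2, where X is the halogen count and O/S are ignored.
    = (2·12 + 2 + 1 − 10 − 1) / 2 = 16 / 2 = 8.

8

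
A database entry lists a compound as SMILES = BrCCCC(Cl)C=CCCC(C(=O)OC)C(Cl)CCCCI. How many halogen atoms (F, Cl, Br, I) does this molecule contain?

4

Halogen atoms appear at heavy-atom positions 1, 6, 17, 22 (1×Br, 2×Cl, 1×I).
Other groups present: 1 alkene, 1 ester.
Halogen count: 4.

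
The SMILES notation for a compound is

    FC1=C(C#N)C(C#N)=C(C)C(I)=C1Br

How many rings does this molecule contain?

1

In SMILES, each pair of matching ring-closure digits denotes one ring-closing bond; the number of such bonds equals the number of independent rings.
Ring-closure bonds here: 1.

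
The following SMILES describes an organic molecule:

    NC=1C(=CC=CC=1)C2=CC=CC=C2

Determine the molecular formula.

C12H11N

Walk through each heavy atom and fill implicit hydrogens from standard valence (C 4, N 3, O 2, S 2, halogen 1):
  atom 1: N, bond orders sum to 1 (valence 3) → 2 H
  atom 2: C, bond orders sum to 4 (valence 4) → 0 H
  atom 3: C, bond orders sum to 4 (valence 4) → 0 H
  atom 4: C, bond orders sum to 3 (valence 4) → 1 H
  atom 5: C, bond orders sum to 3 (valence 4) → 1 H
  atom 6: C, bond orders sum to 3 (valence 4) → 1 H
  atom 7: C, bond orders sum to 3 (valence 4) → 1 H
  atom 8: C, bond orders sum to 4 (valence 4) → 0 H
  atom 9: C, bond orders sum to 3 (valence 4) → 1 H
  atom 10: C, bond orders sum to 3 (valence 4) → 1 H
  atom 11: C, bond orders sum to 3 (valence 4) → 1 H
  atom 12: C, bond orders sum to 3 (valence 4) → 1 H
  atom 13: C, bond orders sum to 3 (valence 4) → 1 H
Totals → C:12, H:11, N:1.
In Hill order: C12H11N.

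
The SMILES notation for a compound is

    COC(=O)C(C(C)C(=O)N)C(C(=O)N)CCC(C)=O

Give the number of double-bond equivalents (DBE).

Molecular formula: C12H20N2O5.
DoU = (2C + 2 + N − H − X) / 2, where X is the halogen count and O/S are ignored.
    = (2·12 + 2 + 2 − 20 − 0) / 2 = 8 / 2 = 4.

4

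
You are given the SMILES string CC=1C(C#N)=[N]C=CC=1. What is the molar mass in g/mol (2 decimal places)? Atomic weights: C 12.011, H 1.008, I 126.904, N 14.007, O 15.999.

First, the molecular formula is C7H6N2 (counting implicit H from valence).
  C: 7 × 12.011 = 84.077
  H: 6 × 1.008 = 6.048
  N: 2 × 14.007 = 28.014
Sum: 7×12.011 + 6×1.008 + 2×14.007 = 118.139 → 118.14 g/mol.

118.14 g/mol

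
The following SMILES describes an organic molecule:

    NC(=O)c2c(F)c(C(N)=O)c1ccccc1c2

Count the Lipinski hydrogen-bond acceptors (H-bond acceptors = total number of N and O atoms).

4

N atoms: 2; O atoms: 2.
Lipinski HBA = 2 + 2 = 4.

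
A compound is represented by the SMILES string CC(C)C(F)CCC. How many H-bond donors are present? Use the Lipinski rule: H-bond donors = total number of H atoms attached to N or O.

0

Donors: find every N or O and count the H atoms it carries.
  (no N or O atoms present)
Lipinski HBD = 0.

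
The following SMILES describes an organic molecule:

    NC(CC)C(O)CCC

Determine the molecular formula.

C7H17NO

Walk through each heavy atom and fill implicit hydrogens from standard valence (C 4, N 3, O 2, S 2, halogen 1):
  atom 1: N, bond orders sum to 1 (valence 3) → 2 H
  atom 2: C, bond orders sum to 3 (valence 4) → 1 H
  atom 3: C, bond orders sum to 2 (valence 4) → 2 H
  atom 4: C, bond orders sum to 1 (valence 4) → 3 H
  atom 5: C, bond orders sum to 3 (valence 4) → 1 H
  atom 6: O, bond orders sum to 1 (valence 2) → 1 H
  atom 7: C, bond orders sum to 2 (valence 4) → 2 H
  atom 8: C, bond orders sum to 2 (valence 4) → 2 H
  atom 9: C, bond orders sum to 1 (valence 4) → 3 H
Totals → C:7, H:17, N:1, O:1.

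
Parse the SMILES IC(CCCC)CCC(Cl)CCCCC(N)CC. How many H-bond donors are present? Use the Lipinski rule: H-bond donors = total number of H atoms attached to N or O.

2

Donors: find every N or O and count the H atoms it carries.
  atom 16 (N): bond orders sum to 1 → 2 H
Lipinski HBD = 2.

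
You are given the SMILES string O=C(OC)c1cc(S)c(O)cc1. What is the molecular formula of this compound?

Walk through each heavy atom and fill implicit hydrogens from standard valence (C 4, N 3, O 2, S 2, halogen 1); for lowercase aromatic atoms, an aromatic c carries 1 H when it has two neighbours and 0 H with three, and aromatic n carries 0 H:
  atom 1: O, bond orders sum to 2 (valence 2) → 0 H
  atom 2: C, bond orders sum to 4 (valence 4) → 0 H
  atom 3: O, bond orders sum to 2 (valence 2) → 0 H
  atom 4: C, bond orders sum to 1 (valence 4) → 3 H
  atom 5: aromatic c, 3 neighbours → 0 H
  atom 6: aromatic c, 2 neighbours → 1 H
  atom 7: aromatic c, 3 neighbours → 0 H
  atom 8: S, bond orders sum to 1 (valence 2) → 1 H
  atom 9: aromatic c, 3 neighbours → 0 H
  atom 10: O, bond orders sum to 1 (valence 2) → 1 H
  atom 11: aromatic c, 2 neighbours → 1 H
  atom 12: aromatic c, 2 neighbours → 1 H
Totals → C:8, H:8, O:3, S:1.
In Hill order: C8H8O3S.

C8H8O3S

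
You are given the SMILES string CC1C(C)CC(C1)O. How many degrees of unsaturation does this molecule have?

Degree of unsaturation = (number of rings) + (number of π bonds).
Ring closures in the SMILES: 1.
π bonds: none → 0 DoU from unsaturation.
Total DoU = 1 + 0 = 1.

1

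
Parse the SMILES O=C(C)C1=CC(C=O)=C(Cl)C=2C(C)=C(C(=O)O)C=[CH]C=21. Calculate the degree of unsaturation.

10

Molecular formula: C15H11ClO4.
DoU = (2C + 2 + N − H − X) / 2, where X is the halogen count and O/S are ignored.
    = (2·15 + 2 + 0 − 11 − 1) / 2 = 20 / 2 = 10.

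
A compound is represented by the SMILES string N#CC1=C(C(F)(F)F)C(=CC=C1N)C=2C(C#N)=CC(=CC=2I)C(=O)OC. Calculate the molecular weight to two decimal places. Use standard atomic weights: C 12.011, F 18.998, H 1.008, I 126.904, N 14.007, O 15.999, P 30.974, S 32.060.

First, the molecular formula is C17H9F3IN3O2 (counting implicit H from valence).
  C: 17 × 12.011 = 204.187
  F: 3 × 18.998 = 56.994
  H: 9 × 1.008 = 9.072
  I: 1 × 126.904 = 126.904
  N: 3 × 14.007 = 42.021
  O: 2 × 15.999 = 31.998
Sum: 17×12.011 + 3×18.998 + 9×1.008 + 1×126.904 + 3×14.007 + 2×15.999 = 471.176 → 471.18 g/mol.

471.18 g/mol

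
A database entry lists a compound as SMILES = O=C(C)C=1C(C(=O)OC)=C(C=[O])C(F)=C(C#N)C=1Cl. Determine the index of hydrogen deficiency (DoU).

9

Degree of unsaturation = (number of rings) + (number of π bonds).
Ring closures in the SMILES: 1.
π bonds: 6 double bonds (each 1 DoU), 1 triple bond (each 2 DoU) → 8 DoU from unsaturation.
Total DoU = 1 + 8 = 9.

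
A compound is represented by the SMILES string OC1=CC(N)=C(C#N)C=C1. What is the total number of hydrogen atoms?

6

Walk through each heavy atom and fill implicit hydrogens from standard valence (C 4, N 3, O 2, S 2, halogen 1):
  atom 1: O, bond orders sum to 1 (valence 2) → 1 H
  atom 2: C, bond orders sum to 4 (valence 4) → 0 H
  atom 3: C, bond orders sum to 3 (valence 4) → 1 H
  atom 4: C, bond orders sum to 4 (valence 4) → 0 H
  atom 5: N, bond orders sum to 1 (valence 3) → 2 H
  atom 6: C, bond orders sum to 4 (valence 4) → 0 H
  atom 7: C, bond orders sum to 4 (valence 4) → 0 H
  atom 8: N, bond orders sum to 3 (valence 3) → 0 H
  atom 9: C, bond orders sum to 3 (valence 4) → 1 H
  atom 10: C, bond orders sum to 3 (valence 4) → 1 H
Total hydrogens: 6.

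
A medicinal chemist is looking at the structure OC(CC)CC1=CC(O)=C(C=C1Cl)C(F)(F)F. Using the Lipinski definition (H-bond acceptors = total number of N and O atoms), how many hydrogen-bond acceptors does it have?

2

N atoms: 0; O atoms: 2.
Lipinski HBA = 0 + 2 = 2.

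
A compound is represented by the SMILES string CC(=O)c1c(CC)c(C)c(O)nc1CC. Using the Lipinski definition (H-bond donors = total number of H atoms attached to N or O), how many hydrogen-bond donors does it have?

Donors: find every N or O and count the H atoms it carries.
  atom 3 (O): bond orders sum to 2 → 0 H
  atom 11 (O): bond orders sum to 1 → 1 H
  atom 12 (N): bond orders sum to 3 → 0 H
Lipinski HBD = 1.

1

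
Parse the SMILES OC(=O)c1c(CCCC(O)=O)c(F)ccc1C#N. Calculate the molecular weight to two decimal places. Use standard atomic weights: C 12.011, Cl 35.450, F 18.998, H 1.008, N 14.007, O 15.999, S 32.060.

First, the molecular formula is C12H10FNO4 (counting implicit H from valence).
  C: 12 × 12.011 = 144.132
  F: 1 × 18.998 = 18.998
  H: 10 × 1.008 = 10.080
  N: 1 × 14.007 = 14.007
  O: 4 × 15.999 = 63.996
Sum: 12×12.011 + 1×18.998 + 10×1.008 + 1×14.007 + 4×15.999 = 251.213 → 251.21 g/mol.

251.21 g/mol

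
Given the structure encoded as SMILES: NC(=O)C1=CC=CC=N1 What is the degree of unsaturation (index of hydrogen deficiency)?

5

Degree of unsaturation = (number of rings) + (number of π bonds).
Ring closures in the SMILES: 1.
π bonds: 4 double bonds (each 1 DoU) → 4 DoU from unsaturation.
Total DoU = 1 + 4 = 5.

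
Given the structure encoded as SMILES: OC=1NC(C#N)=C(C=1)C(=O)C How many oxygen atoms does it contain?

Scan the SMILES for O atoms (remember two-letter symbols like Cl and Br are single atoms).
Oxygen count: 2.

2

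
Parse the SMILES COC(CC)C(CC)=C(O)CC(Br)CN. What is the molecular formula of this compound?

C11H22BrNO2

Walk through each heavy atom and fill implicit hydrogens from standard valence (C 4, N 3, O 2, S 2, halogen 1):
  atom 1: C, bond orders sum to 1 (valence 4) → 3 H
  atom 2: O, bond orders sum to 2 (valence 2) → 0 H
  atom 3: C, bond orders sum to 3 (valence 4) → 1 H
  atom 4: C, bond orders sum to 2 (valence 4) → 2 H
  atom 5: C, bond orders sum to 1 (valence 4) → 3 H
  atom 6: C, bond orders sum to 4 (valence 4) → 0 H
  atom 7: C, bond orders sum to 2 (valence 4) → 2 H
  atom 8: C, bond orders sum to 1 (valence 4) → 3 H
  atom 9: C, bond orders sum to 4 (valence 4) → 0 H
  atom 10: O, bond orders sum to 1 (valence 2) → 1 H
  atom 11: C, bond orders sum to 2 (valence 4) → 2 H
  atom 12: C, bond orders sum to 3 (valence 4) → 1 H
  atom 13: Br (halogen, monovalent) → 0 H
  atom 14: C, bond orders sum to 2 (valence 4) → 2 H
  atom 15: N, bond orders sum to 1 (valence 3) → 2 H
Totals → C:11, H:22, Br:1, N:1, O:2.
In Hill order: C11H22BrNO2.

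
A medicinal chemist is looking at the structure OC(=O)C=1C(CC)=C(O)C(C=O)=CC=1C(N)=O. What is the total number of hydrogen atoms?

11

Walk through each heavy atom and fill implicit hydrogens from standard valence (C 4, N 3, O 2, S 2, halogen 1):
  atom 1: O, bond orders sum to 1 (valence 2) → 1 H
  atom 2: C, bond orders sum to 4 (valence 4) → 0 H
  atom 3: O, bond orders sum to 2 (valence 2) → 0 H
  atom 4: C, bond orders sum to 4 (valence 4) → 0 H
  atom 5: C, bond orders sum to 4 (valence 4) → 0 H
  atom 6: C, bond orders sum to 2 (valence 4) → 2 H
  atom 7: C, bond orders sum to 1 (valence 4) → 3 H
  atom 8: C, bond orders sum to 4 (valence 4) → 0 H
  atom 9: O, bond orders sum to 1 (valence 2) → 1 H
  atom 10: C, bond orders sum to 4 (valence 4) → 0 H
  atom 11: C, bond orders sum to 3 (valence 4) → 1 H
  atom 12: O, bond orders sum to 2 (valence 2) → 0 H
  atom 13: C, bond orders sum to 3 (valence 4) → 1 H
  atom 14: C, bond orders sum to 4 (valence 4) → 0 H
  atom 15: C, bond orders sum to 4 (valence 4) → 0 H
  atom 16: N, bond orders sum to 1 (valence 3) → 2 H
  atom 17: O, bond orders sum to 2 (valence 2) → 0 H
Total hydrogens: 11.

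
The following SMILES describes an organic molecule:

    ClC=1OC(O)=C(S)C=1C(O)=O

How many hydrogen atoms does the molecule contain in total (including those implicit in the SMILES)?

Walk through each heavy atom and fill implicit hydrogens from standard valence (C 4, N 3, O 2, S 2, halogen 1):
  atom 1: Cl (halogen, monovalent) → 0 H
  atom 2: C, bond orders sum to 4 (valence 4) → 0 H
  atom 3: O, bond orders sum to 2 (valence 2) → 0 H
  atom 4: C, bond orders sum to 4 (valence 4) → 0 H
  atom 5: O, bond orders sum to 1 (valence 2) → 1 H
  atom 6: C, bond orders sum to 4 (valence 4) → 0 H
  atom 7: S, bond orders sum to 1 (valence 2) → 1 H
  atom 8: C, bond orders sum to 4 (valence 4) → 0 H
  atom 9: C, bond orders sum to 4 (valence 4) → 0 H
  atom 10: O, bond orders sum to 1 (valence 2) → 1 H
  atom 11: O, bond orders sum to 2 (valence 2) → 0 H
Total hydrogens: 3.

3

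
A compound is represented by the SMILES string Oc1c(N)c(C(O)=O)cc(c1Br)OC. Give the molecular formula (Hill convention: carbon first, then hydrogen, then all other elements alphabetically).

Walk through each heavy atom and fill implicit hydrogens from standard valence (C 4, N 3, O 2, S 2, halogen 1); for lowercase aromatic atoms, an aromatic c carries 1 H when it has two neighbours and 0 H with three, and aromatic n carries 0 H:
  atom 1: O, bond orders sum to 1 (valence 2) → 1 H
  atom 2: aromatic c, 3 neighbours → 0 H
  atom 3: aromatic c, 3 neighbours → 0 H
  atom 4: N, bond orders sum to 1 (valence 3) → 2 H
  atom 5: aromatic c, 3 neighbours → 0 H
  atom 6: C, bond orders sum to 4 (valence 4) → 0 H
  atom 7: O, bond orders sum to 1 (valence 2) → 1 H
  atom 8: O, bond orders sum to 2 (valence 2) → 0 H
  atom 9: aromatic c, 2 neighbours → 1 H
  atom 10: aromatic c, 3 neighbours → 0 H
  atom 11: aromatic c, 3 neighbours → 0 H
  atom 12: Br (halogen, monovalent) → 0 H
  atom 13: O, bond orders sum to 2 (valence 2) → 0 H
  atom 14: C, bond orders sum to 1 (valence 4) → 3 H
Totals → C:8, H:8, Br:1, N:1, O:4.

C8H8BrNO4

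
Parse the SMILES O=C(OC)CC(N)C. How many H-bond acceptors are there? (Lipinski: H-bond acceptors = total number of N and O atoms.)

3

N atoms: 1; O atoms: 2.
Lipinski HBA = 1 + 2 = 3.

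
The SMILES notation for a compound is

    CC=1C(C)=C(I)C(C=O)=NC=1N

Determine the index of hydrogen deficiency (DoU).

5

Degree of unsaturation = (number of rings) + (number of π bonds).
Ring closures in the SMILES: 1.
π bonds: 4 double bonds (each 1 DoU) → 4 DoU from unsaturation.
Total DoU = 1 + 4 = 5.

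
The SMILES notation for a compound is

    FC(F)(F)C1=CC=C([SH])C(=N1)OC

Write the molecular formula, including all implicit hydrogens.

C7H6F3NOS

Walk through each heavy atom and fill implicit hydrogens from standard valence (C 4, N 3, O 2, S 2, halogen 1):
  atom 1: F (halogen, monovalent) → 0 H
  atom 2: C, bond orders sum to 4 (valence 4) → 0 H
  atom 3: F (halogen, monovalent) → 0 H
  atom 4: F (halogen, monovalent) → 0 H
  atom 5: C, bond orders sum to 4 (valence 4) → 0 H
  atom 6: C, bond orders sum to 3 (valence 4) → 1 H
  atom 7: C, bond orders sum to 3 (valence 4) → 1 H
  atom 8: C, bond orders sum to 4 (valence 4) → 0 H
  atom 9: S with explicit H count 1
  atom 10: C, bond orders sum to 4 (valence 4) → 0 H
  atom 11: N, bond orders sum to 3 (valence 3) → 0 H
  atom 12: O, bond orders sum to 2 (valence 2) → 0 H
  atom 13: C, bond orders sum to 1 (valence 4) → 3 H
Totals → C:7, H:6, F:3, N:1, O:1, S:1.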